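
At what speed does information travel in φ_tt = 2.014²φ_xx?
Speed = 2.014. Information travels along characteristics x = x₀ ± 2.014t.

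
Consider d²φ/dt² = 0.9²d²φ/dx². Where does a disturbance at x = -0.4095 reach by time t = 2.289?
Domain of influence: [-2.4696, 1.6506]. Data at x = -0.4095 spreads outward at speed 0.9.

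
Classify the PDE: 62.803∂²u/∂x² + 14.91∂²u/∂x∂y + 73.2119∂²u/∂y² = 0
A = 62.803, B = 14.91, C = 73.2119. Discriminant B² - 4AC = -18169.3997228. Since -18169.3997228 < 0, elliptic.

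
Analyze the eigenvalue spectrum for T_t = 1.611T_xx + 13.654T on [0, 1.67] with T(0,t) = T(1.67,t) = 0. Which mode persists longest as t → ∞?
Eigenvalues: λₙ = 1.611n²π²/1.67² - 13.654.
First three modes:
  n=1: λ₁ = 1.611π²/1.67² - 13.654 ≈ -7.953
  n=2: λ₂ = 6.444π²/1.67² - 13.654 ≈ 9.151
  n=3: λ₃ = 14.499π²/1.67² - 13.654 ≈ 37.656
Since 1.611π²/1.67² ≈ 5.701 < 13.654, λ₁ < 0.
The n=1 mode grows fastest (−λₙ is largest for n=1) → dominates.
Asymptotic: T ~ c₁ sin(πx/1.67) e^{7.953t} (exponential growth at rate −λ₁ ≈ 7.953).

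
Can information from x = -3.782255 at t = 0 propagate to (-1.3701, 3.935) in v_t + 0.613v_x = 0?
Yes. The characteristic through (-1.3701, 3.935) passes through x = -3.782255.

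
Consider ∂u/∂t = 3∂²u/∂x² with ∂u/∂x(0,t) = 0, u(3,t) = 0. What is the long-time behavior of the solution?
As t → ∞, u → 0. Heat escapes through the Dirichlet boundary.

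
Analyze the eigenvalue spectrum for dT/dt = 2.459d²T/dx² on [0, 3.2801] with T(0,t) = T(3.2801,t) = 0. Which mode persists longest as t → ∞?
Eigenvalues: λₙ = 2.459n²π²/3.2801².
First three modes:
  n=1: λ₁ = 2.459π²/3.2801² ≈ 2.256
  n=2: λ₂ = 9.836π²/3.2801² ≈ 9.023 (4× faster decay)
  n=3: λ₃ = 22.131π²/3.2801² ≈ 20.301 (9× faster decay)
As t → ∞, higher modes decay exponentially faster. The n=1 mode dominates: T ~ c₁ sin(πx/3.2801) e^{-λ₁t}.
Decay rate: λ₁ = 2.459π²/3.2801² ≈ 2.256.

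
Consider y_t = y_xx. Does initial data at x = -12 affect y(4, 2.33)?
Yes, for any finite x. The heat equation has infinite propagation speed, so all initial data affects all points at any t > 0.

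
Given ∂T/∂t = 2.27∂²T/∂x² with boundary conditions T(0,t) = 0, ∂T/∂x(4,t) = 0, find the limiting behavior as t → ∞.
T → 0. Heat escapes through the Dirichlet boundary.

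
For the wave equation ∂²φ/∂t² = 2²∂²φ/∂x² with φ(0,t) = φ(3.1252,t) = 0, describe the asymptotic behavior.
φ oscillates (no decay). Energy is conserved; the solution oscillates indefinitely as standing waves.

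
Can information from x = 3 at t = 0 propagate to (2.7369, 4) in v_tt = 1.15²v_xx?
Yes. The domain of dependence is [-1.8631, 7.3369], and 3 ∈ [-1.8631, 7.3369].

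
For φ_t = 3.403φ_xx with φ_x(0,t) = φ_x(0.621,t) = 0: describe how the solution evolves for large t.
φ → constant (steady state). Heat is conserved (no flux at boundaries); solution approaches the spatial average.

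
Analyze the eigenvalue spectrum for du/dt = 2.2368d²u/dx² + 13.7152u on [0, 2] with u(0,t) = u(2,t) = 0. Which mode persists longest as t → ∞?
Eigenvalues: λₙ = 2.2368n²π²/2² - 13.7152.
First three modes:
  n=1: λ₁ = 2.2368π²/2² - 13.7152 ≈ -8.196
  n=2: λ₂ = 8.9472π²/2² - 13.7152 ≈ 8.361
  n=3: λ₃ = 20.1312π²/2² - 13.7152 ≈ 35.957
Since 2.2368π²/2² ≈ 5.519 < 13.7152, λ₁ < 0.
The n=1 mode grows fastest (−λₙ is largest for n=1) → dominates.
Asymptotic: u ~ c₁ sin(πx/2) e^{8.196t} (exponential growth at rate −λ₁ ≈ 8.196).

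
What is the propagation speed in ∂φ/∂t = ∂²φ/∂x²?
Infinite. The heat equation is parabolic, not hyperbolic, so disturbances propagate instantly.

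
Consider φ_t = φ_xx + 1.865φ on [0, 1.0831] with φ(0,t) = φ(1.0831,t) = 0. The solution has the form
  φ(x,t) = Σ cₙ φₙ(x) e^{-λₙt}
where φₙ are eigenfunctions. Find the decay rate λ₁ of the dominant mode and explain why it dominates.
Eigenvalues: λₙ = n²π²/1.0831² - 1.865.
First three modes:
  n=1: λ₁ = π²/1.0831² - 1.865 ≈ 6.548
  n=2: λ₂ = 4π²/1.0831² - 1.865 ≈ 31.788
  n=3: λ₃ = 9π²/1.0831² - 1.865 ≈ 73.854
Since π²/1.0831² ≈ 8.413 > 1.865, all λₙ > 0.
The n=1 mode decays slowest → dominates as t → ∞.
Asymptotic: φ ~ c₁ sin(πx/1.0831) e^{-λ₁t} with decay rate λ₁ ≈ 6.548.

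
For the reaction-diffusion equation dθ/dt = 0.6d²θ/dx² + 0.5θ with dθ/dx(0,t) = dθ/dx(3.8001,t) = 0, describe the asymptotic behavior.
θ grows unboundedly. With Neumann BCs the constant mode has diffusion eigenvalue 0, so any r > 0 makes it grow like e^(0.5t); solution grows exponentially.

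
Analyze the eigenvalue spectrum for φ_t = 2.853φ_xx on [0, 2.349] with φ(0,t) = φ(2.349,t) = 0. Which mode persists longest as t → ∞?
Eigenvalues: λₙ = 2.853n²π²/2.349².
First three modes:
  n=1: λ₁ = 2.853π²/2.349² ≈ 5.103
  n=2: λ₂ = 11.412π²/2.349² ≈ 20.412 (4× faster decay)
  n=3: λ₃ = 25.677π²/2.349² ≈ 45.928 (9× faster decay)
As t → ∞, higher modes decay exponentially faster. The n=1 mode dominates: φ ~ c₁ sin(πx/2.349) e^{-λ₁t}.
Decay rate: λ₁ = 2.853π²/2.349² ≈ 5.103.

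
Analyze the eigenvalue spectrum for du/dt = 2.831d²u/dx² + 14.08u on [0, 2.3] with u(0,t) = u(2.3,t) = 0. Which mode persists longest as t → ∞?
Eigenvalues: λₙ = 2.831n²π²/2.3² - 14.08.
First three modes:
  n=1: λ₁ = 2.831π²/2.3² - 14.08 ≈ -8.798
  n=2: λ₂ = 11.324π²/2.3² - 14.08 ≈ 7.047
  n=3: λ₃ = 25.479π²/2.3² - 14.08 ≈ 33.456
Since 2.831π²/2.3² ≈ 5.282 < 14.08, λ₁ < 0.
The n=1 mode grows fastest (−λₙ is largest for n=1) → dominates.
Asymptotic: u ~ c₁ sin(πx/2.3) e^{8.798t} (exponential growth at rate −λ₁ ≈ 8.798).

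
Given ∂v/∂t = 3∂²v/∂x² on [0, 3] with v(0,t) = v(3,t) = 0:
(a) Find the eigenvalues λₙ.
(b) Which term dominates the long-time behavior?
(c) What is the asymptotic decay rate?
Eigenvalues: λₙ = 3n²π²/3².
First three modes:
  n=1: λ₁ = 3π²/3² ≈ 3.29
  n=2: λ₂ = 12π²/3² ≈ 13.159 (4× faster decay)
  n=3: λ₃ = 27π²/3² ≈ 29.609 (9× faster decay)
As t → ∞, higher modes decay exponentially faster. The n=1 mode dominates: v ~ c₁ sin(πx/3) e^{-λ₁t}.
Decay rate: λ₁ = 3π²/3² ≈ 3.29.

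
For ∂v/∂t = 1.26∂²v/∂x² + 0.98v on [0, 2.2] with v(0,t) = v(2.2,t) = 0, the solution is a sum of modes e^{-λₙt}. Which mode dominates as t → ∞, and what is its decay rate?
Eigenvalues: λₙ = 1.26n²π²/2.2² - 0.98.
First three modes:
  n=1: λ₁ = 1.26π²/2.2² - 0.98 ≈ 1.589
  n=2: λ₂ = 5.04π²/2.2² - 0.98 ≈ 9.297
  n=3: λ₃ = 11.34π²/2.2² - 0.98 ≈ 22.144
Since 1.26π²/2.2² ≈ 2.569 > 0.98, all λₙ > 0.
The n=1 mode decays slowest → dominates as t → ∞.
Asymptotic: v ~ c₁ sin(πx/2.2) e^{-λ₁t} with decay rate λ₁ ≈ 1.589.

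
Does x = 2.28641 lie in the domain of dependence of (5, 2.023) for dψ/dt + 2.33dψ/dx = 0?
No. Only data at x = 0.28641 affects (5, 2.023). Advection has one-way propagation along characteristics.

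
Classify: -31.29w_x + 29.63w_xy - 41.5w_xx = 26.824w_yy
Rewriting in standard form: -41.5w_xx + 29.63w_xy - 26.824w_yy - 31.29w_x = 0. Elliptic (discriminant = -3574.8471).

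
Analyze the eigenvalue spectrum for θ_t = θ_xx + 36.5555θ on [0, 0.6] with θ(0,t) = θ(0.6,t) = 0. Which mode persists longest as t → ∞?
Eigenvalues: λₙ = n²π²/0.6² - 36.5555.
First three modes:
  n=1: λ₁ = π²/0.6² - 36.5555 ≈ -9.14
  n=2: λ₂ = 4π²/0.6² - 36.5555 ≈ 73.107
  n=3: λ₃ = 9π²/0.6² - 36.5555 ≈ 210.185
Since π²/0.6² ≈ 27.416 < 36.5555, λ₁ < 0.
The n=1 mode grows fastest (−λₙ is largest for n=1) → dominates.
Asymptotic: θ ~ c₁ sin(πx/0.6) e^{9.14t} (exponential growth at rate −λ₁ ≈ 9.14).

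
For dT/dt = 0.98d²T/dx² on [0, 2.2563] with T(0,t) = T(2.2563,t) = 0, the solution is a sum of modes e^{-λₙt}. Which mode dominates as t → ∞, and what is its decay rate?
Eigenvalues: λₙ = 0.98n²π²/2.2563².
First three modes:
  n=1: λ₁ = 0.98π²/2.2563² ≈ 1.9
  n=2: λ₂ = 3.92π²/2.2563² ≈ 7.6 (4× faster decay)
  n=3: λ₃ = 8.82π²/2.2563² ≈ 17.099 (9× faster decay)
As t → ∞, higher modes decay exponentially faster. The n=1 mode dominates: T ~ c₁ sin(πx/2.2563) e^{-λ₁t}.
Decay rate: λ₁ = 0.98π²/2.2563² ≈ 1.9.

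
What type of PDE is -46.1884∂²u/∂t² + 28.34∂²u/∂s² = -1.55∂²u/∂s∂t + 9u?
Rewriting in standard form: 28.34∂²u/∂s² + 1.55∂²u/∂s∂t - 46.1884∂²u/∂t² - 9u = 0. With A = 28.34, B = 1.55, C = -46.1884, the discriminant is 5238.319524. This is a hyperbolic PDE.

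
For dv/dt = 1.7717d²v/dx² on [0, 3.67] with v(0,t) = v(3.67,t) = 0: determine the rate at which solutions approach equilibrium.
Eigenvalues: λₙ = 1.7717n²π²/3.67².
First three modes:
  n=1: λ₁ = 1.7717π²/3.67² ≈ 1.298
  n=2: λ₂ = 7.0868π²/3.67² ≈ 5.193 (4× faster decay)
  n=3: λ₃ = 15.9453π²/3.67² ≈ 11.684 (9× faster decay)
As t → ∞, higher modes decay exponentially faster. The n=1 mode dominates: v ~ c₁ sin(πx/3.67) e^{-λ₁t}.
Decay rate: λ₁ = 1.7717π²/3.67² ≈ 1.298.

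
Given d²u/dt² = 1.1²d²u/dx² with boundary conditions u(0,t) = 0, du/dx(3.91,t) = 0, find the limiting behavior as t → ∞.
u oscillates (no decay). Energy is conserved; the solution oscillates indefinitely as standing waves.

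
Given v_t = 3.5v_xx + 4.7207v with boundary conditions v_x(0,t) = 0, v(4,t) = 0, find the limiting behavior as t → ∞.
v grows unboundedly. Reaction dominates diffusion (r=4.7207 > κπ²/(4L²)≈0.54); solution grows exponentially.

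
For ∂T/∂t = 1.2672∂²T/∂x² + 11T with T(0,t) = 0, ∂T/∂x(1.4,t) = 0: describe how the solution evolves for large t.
T grows unboundedly. Reaction dominates diffusion (r=11 > κπ²/(4L²)≈1.6); solution grows exponentially.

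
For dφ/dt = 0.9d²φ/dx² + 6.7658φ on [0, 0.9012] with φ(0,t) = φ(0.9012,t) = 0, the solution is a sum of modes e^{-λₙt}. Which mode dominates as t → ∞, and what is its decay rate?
Eigenvalues: λₙ = 0.9n²π²/0.9012² - 6.7658.
First three modes:
  n=1: λ₁ = 0.9π²/0.9012² - 6.7658 ≈ 4.171
  n=2: λ₂ = 3.6π²/0.9012² - 6.7658 ≈ 36.982
  n=3: λ₃ = 8.1π²/0.9012² - 6.7658 ≈ 91.668
Since 0.9π²/0.9012² ≈ 10.937 > 6.7658, all λₙ > 0.
The n=1 mode decays slowest → dominates as t → ∞.
Asymptotic: φ ~ c₁ sin(πx/0.9012) e^{-λ₁t} with decay rate λ₁ ≈ 4.171.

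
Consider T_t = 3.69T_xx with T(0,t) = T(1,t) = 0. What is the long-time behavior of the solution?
As t → ∞, T → 0. Heat diffuses out through both boundaries.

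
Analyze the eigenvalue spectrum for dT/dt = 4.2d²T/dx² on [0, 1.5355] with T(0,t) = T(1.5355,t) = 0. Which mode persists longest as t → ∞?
Eigenvalues: λₙ = 4.2n²π²/1.5355².
First three modes:
  n=1: λ₁ = 4.2π²/1.5355² ≈ 17.581
  n=2: λ₂ = 16.8π²/1.5355² ≈ 70.325 (4× faster decay)
  n=3: λ₃ = 37.8π²/1.5355² ≈ 158.231 (9× faster decay)
As t → ∞, higher modes decay exponentially faster. The n=1 mode dominates: T ~ c₁ sin(πx/1.5355) e^{-λ₁t}.
Decay rate: λ₁ = 4.2π²/1.5355² ≈ 17.581.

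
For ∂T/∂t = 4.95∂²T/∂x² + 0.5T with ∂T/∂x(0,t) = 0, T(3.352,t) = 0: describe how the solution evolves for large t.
T → 0. Diffusion dominates reaction (r=0.5 < κπ²/(4L²)≈1.09); solution decays.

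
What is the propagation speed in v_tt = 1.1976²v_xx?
Speed = 1.1976. Information travels along characteristics x = x₀ ± 1.1976t.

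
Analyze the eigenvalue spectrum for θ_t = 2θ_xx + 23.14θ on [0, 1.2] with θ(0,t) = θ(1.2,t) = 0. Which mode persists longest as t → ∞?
Eigenvalues: λₙ = 2n²π²/1.2² - 23.14.
First three modes:
  n=1: λ₁ = 2π²/1.2² - 23.14 ≈ -9.432
  n=2: λ₂ = 8π²/1.2² - 23.14 ≈ 31.691
  n=3: λ₃ = 18π²/1.2² - 23.14 ≈ 100.23
Since 2π²/1.2² ≈ 13.708 < 23.14, λ₁ < 0.
The n=1 mode grows fastest (−λₙ is largest for n=1) → dominates.
Asymptotic: θ ~ c₁ sin(πx/1.2) e^{9.432t} (exponential growth at rate −λ₁ ≈ 9.432).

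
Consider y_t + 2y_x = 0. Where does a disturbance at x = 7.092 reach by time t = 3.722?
At x = 14.536. The characteristic carries data from (7.092, 0) to (14.536, 3.722).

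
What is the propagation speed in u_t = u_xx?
Infinite. The heat equation is parabolic, not hyperbolic, so disturbances propagate instantly.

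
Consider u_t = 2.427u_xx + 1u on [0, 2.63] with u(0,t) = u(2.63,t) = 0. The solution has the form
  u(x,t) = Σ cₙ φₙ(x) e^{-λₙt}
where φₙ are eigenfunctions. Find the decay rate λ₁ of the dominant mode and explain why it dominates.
Eigenvalues: λₙ = 2.427n²π²/2.63² - 1.
First three modes:
  n=1: λ₁ = 2.427π²/2.63² - 1 ≈ 2.463
  n=2: λ₂ = 9.708π²/2.63² - 1 ≈ 12.852
  n=3: λ₃ = 21.843π²/2.63² - 1 ≈ 30.167
Since 2.427π²/2.63² ≈ 3.463 > 1, all λₙ > 0.
The n=1 mode decays slowest → dominates as t → ∞.
Asymptotic: u ~ c₁ sin(πx/2.63) e^{-λ₁t} with decay rate λ₁ ≈ 2.463.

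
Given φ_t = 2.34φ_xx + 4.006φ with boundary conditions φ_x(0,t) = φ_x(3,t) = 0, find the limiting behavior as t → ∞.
φ grows unboundedly. With Neumann BCs the constant mode has diffusion eigenvalue 0, so any r > 0 makes it grow like e^(4.006t); solution grows exponentially.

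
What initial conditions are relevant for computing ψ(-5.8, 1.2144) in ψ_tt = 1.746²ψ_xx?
Domain of dependence: [-7.9203424, -3.6796576]. Signals travel at speed 1.746, so data within |x - -5.8| ≤ 1.746·1.2144 = 2.1203424 can reach the point.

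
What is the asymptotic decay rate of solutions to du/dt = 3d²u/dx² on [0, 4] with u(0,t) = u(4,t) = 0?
Eigenvalues: λₙ = 3n²π²/4².
First three modes:
  n=1: λ₁ = 3π²/4² ≈ 1.851
  n=2: λ₂ = 12π²/4² ≈ 7.402 (4× faster decay)
  n=3: λ₃ = 27π²/4² ≈ 16.655 (9× faster decay)
As t → ∞, higher modes decay exponentially faster. The n=1 mode dominates: u ~ c₁ sin(πx/4) e^{-λ₁t}.
Decay rate: λ₁ = 3π²/4² ≈ 1.851.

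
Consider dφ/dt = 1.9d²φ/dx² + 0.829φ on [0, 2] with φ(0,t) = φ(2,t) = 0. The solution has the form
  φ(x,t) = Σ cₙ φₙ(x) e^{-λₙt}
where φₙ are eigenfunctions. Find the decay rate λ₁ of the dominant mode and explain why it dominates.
Eigenvalues: λₙ = 1.9n²π²/2² - 0.829.
First three modes:
  n=1: λ₁ = 1.9π²/2² - 0.829 ≈ 3.859
  n=2: λ₂ = 7.6π²/2² - 0.829 ≈ 17.923
  n=3: λ₃ = 17.1π²/2² - 0.829 ≈ 41.364
Since 1.9π²/2² ≈ 4.688 > 0.829, all λₙ > 0.
The n=1 mode decays slowest → dominates as t → ∞.
Asymptotic: φ ~ c₁ sin(πx/2) e^{-λ₁t} with decay rate λ₁ ≈ 3.859.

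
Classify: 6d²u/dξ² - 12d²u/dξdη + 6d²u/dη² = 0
Parabolic (discriminant = 0).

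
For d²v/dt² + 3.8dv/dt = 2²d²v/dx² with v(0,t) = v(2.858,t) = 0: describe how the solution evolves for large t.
v → 0. Damping (γ=3.8) dissipates energy; oscillations decay exponentially.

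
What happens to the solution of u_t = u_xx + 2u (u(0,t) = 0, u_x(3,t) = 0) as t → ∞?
u grows unboundedly. Reaction dominates diffusion (r=2 > κπ²/(4L²)≈0.27); solution grows exponentially.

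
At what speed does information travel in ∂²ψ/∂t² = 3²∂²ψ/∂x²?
Speed = 3. Information travels along characteristics x = x₀ ± 3t.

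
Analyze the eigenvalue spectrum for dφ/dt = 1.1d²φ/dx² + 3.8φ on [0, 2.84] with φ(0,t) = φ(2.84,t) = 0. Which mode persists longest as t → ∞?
Eigenvalues: λₙ = 1.1n²π²/2.84² - 3.8.
First three modes:
  n=1: λ₁ = 1.1π²/2.84² - 3.8 ≈ -2.454
  n=2: λ₂ = 4.4π²/2.84² - 3.8 ≈ 1.584
  n=3: λ₃ = 9.9π²/2.84² - 3.8 ≈ 8.314
Since 1.1π²/2.84² ≈ 1.346 < 3.8, λ₁ < 0.
The n=1 mode grows fastest (−λₙ is largest for n=1) → dominates.
Asymptotic: φ ~ c₁ sin(πx/2.84) e^{2.454t} (exponential growth at rate −λ₁ ≈ 2.454).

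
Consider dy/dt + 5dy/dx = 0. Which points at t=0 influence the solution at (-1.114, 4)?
A single point: x = -21.114. The characteristic through (-1.114, 4) is x - 5t = const, so x = -1.114 - 5·4 = -21.114.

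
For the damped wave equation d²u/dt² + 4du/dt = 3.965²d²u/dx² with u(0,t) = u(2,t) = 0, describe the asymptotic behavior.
u → 0. Damping (γ=4) dissipates energy; oscillations decay exponentially.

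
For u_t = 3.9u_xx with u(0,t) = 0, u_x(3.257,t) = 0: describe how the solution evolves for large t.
u → 0. Heat escapes through the Dirichlet boundary.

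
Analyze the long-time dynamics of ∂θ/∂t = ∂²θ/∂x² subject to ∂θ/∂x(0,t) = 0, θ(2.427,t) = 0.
Long-time behavior: θ → 0. Heat escapes through the Dirichlet boundary.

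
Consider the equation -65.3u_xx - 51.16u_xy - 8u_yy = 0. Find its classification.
Hyperbolic. (A = -65.3, B = -51.16, C = -8 gives B² - 4AC = 527.7456.)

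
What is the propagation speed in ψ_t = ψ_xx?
Infinite. The heat equation is parabolic, not hyperbolic, so disturbances propagate instantly.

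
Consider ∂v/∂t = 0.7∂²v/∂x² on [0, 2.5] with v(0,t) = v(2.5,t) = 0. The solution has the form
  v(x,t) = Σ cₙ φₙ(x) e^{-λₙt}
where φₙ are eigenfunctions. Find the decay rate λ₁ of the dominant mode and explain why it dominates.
Eigenvalues: λₙ = 0.7n²π²/2.5².
First three modes:
  n=1: λ₁ = 0.7π²/2.5² ≈ 1.105
  n=2: λ₂ = 2.8π²/2.5² ≈ 4.422 (4× faster decay)
  n=3: λ₃ = 6.3π²/2.5² ≈ 9.949 (9× faster decay)
As t → ∞, higher modes decay exponentially faster. The n=1 mode dominates: v ~ c₁ sin(πx/2.5) e^{-λ₁t}.
Decay rate: λ₁ = 0.7π²/2.5² ≈ 1.105.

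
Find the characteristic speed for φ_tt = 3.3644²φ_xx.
Speed = 3.3644. Information travels along characteristics x = x₀ ± 3.3644t.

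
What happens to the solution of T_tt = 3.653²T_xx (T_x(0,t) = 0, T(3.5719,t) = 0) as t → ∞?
T oscillates (no decay). Energy is conserved; the solution oscillates indefinitely as standing waves.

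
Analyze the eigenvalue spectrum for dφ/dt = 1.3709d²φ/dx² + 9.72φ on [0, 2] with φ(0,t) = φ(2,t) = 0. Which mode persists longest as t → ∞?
Eigenvalues: λₙ = 1.3709n²π²/2² - 9.72.
First three modes:
  n=1: λ₁ = 1.3709π²/2² - 9.72 ≈ -6.337
  n=2: λ₂ = 5.4836π²/2² - 9.72 ≈ 3.81
  n=3: λ₃ = 12.3381π²/2² - 9.72 ≈ 20.723
Since 1.3709π²/2² ≈ 3.383 < 9.72, λ₁ < 0.
The n=1 mode grows fastest (−λₙ is largest for n=1) → dominates.
Asymptotic: φ ~ c₁ sin(πx/2) e^{6.337t} (exponential growth at rate −λ₁ ≈ 6.337).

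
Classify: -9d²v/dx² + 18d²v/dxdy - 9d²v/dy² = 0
Parabolic (discriminant = 0).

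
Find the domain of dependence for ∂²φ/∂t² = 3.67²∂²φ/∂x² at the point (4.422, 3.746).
Domain of dependence: [-9.32582, 18.16982]. Signals travel at speed 3.67, so data within |x - 4.422| ≤ 3.67·3.746 = 13.74782 can reach the point.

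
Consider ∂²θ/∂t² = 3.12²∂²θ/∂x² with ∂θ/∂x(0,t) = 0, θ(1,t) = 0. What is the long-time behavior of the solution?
As t → ∞, θ oscillates (no decay). Energy is conserved; the solution oscillates indefinitely as standing waves.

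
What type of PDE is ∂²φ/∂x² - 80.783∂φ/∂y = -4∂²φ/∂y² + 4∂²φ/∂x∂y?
Rewriting in standard form: ∂²φ/∂x² - 4∂²φ/∂x∂y + 4∂²φ/∂y² - 80.783∂φ/∂y = 0. With A = 1, B = -4, C = 4, the discriminant is 0. This is a parabolic PDE.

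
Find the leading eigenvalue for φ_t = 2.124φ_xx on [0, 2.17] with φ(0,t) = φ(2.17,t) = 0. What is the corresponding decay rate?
Eigenvalues: λₙ = 2.124n²π²/2.17².
First three modes:
  n=1: λ₁ = 2.124π²/2.17² ≈ 4.452
  n=2: λ₂ = 8.496π²/2.17² ≈ 17.807 (4× faster decay)
  n=3: λ₃ = 19.116π²/2.17² ≈ 40.066 (9× faster decay)
As t → ∞, higher modes decay exponentially faster. The n=1 mode dominates: φ ~ c₁ sin(πx/2.17) e^{-λ₁t}.
Decay rate: λ₁ = 2.124π²/2.17² ≈ 4.452.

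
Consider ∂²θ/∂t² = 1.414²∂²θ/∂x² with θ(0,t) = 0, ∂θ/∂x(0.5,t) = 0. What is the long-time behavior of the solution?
As t → ∞, θ oscillates (no decay). Energy is conserved; the solution oscillates indefinitely as standing waves.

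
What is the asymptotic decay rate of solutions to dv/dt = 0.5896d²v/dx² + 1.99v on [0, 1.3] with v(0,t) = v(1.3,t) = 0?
Eigenvalues: λₙ = 0.5896n²π²/1.3² - 1.99.
First three modes:
  n=1: λ₁ = 0.5896π²/1.3² - 1.99 ≈ 1.453
  n=2: λ₂ = 2.3584π²/1.3² - 1.99 ≈ 11.783
  n=3: λ₃ = 5.3064π²/1.3² - 1.99 ≈ 28.999
Since 0.5896π²/1.3² ≈ 3.443 > 1.99, all λₙ > 0.
The n=1 mode decays slowest → dominates as t → ∞.
Asymptotic: v ~ c₁ sin(πx/1.3) e^{-λ₁t} with decay rate λ₁ ≈ 1.453.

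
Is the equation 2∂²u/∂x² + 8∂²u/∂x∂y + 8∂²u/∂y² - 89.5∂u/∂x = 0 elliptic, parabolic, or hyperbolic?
Computing B² - 4AC with A = 2, B = 8, C = 8: discriminant = 0 (zero). Answer: parabolic.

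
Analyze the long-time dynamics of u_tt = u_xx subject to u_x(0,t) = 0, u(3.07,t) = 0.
Long-time behavior: u oscillates (no decay). Energy is conserved; the solution oscillates indefinitely as standing waves.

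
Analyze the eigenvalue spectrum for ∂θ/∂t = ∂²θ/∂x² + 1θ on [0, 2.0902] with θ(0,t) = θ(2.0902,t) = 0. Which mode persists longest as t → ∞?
Eigenvalues: λₙ = n²π²/2.0902² - 1.
First three modes:
  n=1: λ₁ = π²/2.0902² - 1 ≈ 1.259
  n=2: λ₂ = 4π²/2.0902² - 1 ≈ 8.036
  n=3: λ₃ = 9π²/2.0902² - 1 ≈ 19.331
Since π²/2.0902² ≈ 2.259 > 1, all λₙ > 0.
The n=1 mode decays slowest → dominates as t → ∞.
Asymptotic: θ ~ c₁ sin(πx/2.0902) e^{-λ₁t} with decay rate λ₁ ≈ 1.259.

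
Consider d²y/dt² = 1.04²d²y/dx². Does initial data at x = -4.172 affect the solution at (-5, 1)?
Yes. The domain of dependence is [-6.04, -3.96], and -4.172 ∈ [-6.04, -3.96].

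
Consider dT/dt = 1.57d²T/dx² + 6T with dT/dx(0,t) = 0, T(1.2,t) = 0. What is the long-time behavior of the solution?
As t → ∞, T grows unboundedly. Reaction dominates diffusion (r=6 > κπ²/(4L²)≈2.69); solution grows exponentially.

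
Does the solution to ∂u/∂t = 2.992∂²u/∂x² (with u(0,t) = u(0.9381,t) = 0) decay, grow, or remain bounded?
u → 0. Heat diffuses out through both boundaries.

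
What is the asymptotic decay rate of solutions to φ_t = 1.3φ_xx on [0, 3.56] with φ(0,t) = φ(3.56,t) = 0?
Eigenvalues: λₙ = 1.3n²π²/3.56².
First three modes:
  n=1: λ₁ = 1.3π²/3.56² ≈ 1.012
  n=2: λ₂ = 5.2π²/3.56² ≈ 4.05 (4× faster decay)
  n=3: λ₃ = 11.7π²/3.56² ≈ 9.111 (9× faster decay)
As t → ∞, higher modes decay exponentially faster. The n=1 mode dominates: φ ~ c₁ sin(πx/3.56) e^{-λ₁t}.
Decay rate: λ₁ = 1.3π²/3.56² ≈ 1.012.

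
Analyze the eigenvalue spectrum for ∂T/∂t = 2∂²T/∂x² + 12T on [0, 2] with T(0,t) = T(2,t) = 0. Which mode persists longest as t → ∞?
Eigenvalues: λₙ = 2n²π²/2² - 12.
First three modes:
  n=1: λ₁ = 2π²/2² - 12 ≈ -7.065
  n=2: λ₂ = 8π²/2² - 12 ≈ 7.739
  n=3: λ₃ = 18π²/2² - 12 ≈ 32.413
Since 2π²/2² ≈ 4.935 < 12, λ₁ < 0.
The n=1 mode grows fastest (−λₙ is largest for n=1) → dominates.
Asymptotic: T ~ c₁ sin(πx/2) e^{7.065t} (exponential growth at rate −λ₁ ≈ 7.065).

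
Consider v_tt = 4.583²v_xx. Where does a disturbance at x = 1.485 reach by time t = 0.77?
Domain of influence: [-2.04391, 5.01391]. Data at x = 1.485 spreads outward at speed 4.583.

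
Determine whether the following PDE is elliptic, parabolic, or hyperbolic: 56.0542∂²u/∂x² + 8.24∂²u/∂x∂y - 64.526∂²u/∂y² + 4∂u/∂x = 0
Coefficients: A = 56.0542, B = 8.24, C = -64.526. B² - 4AC = 14535.7108368, which is positive, so the equation is hyperbolic.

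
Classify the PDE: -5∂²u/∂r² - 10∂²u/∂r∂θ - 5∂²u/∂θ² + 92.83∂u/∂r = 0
A = -5, B = -10, C = -5. Discriminant B² - 4AC = 0. Since 0 = 0, parabolic.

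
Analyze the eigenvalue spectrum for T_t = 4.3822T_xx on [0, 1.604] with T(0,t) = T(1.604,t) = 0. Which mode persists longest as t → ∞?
Eigenvalues: λₙ = 4.3822n²π²/1.604².
First three modes:
  n=1: λ₁ = 4.3822π²/1.604² ≈ 16.811
  n=2: λ₂ = 17.5288π²/1.604² ≈ 67.242 (4× faster decay)
  n=3: λ₃ = 39.4398π²/1.604² ≈ 151.295 (9× faster decay)
As t → ∞, higher modes decay exponentially faster. The n=1 mode dominates: T ~ c₁ sin(πx/1.604) e^{-λ₁t}.
Decay rate: λ₁ = 4.3822π²/1.604² ≈ 16.811.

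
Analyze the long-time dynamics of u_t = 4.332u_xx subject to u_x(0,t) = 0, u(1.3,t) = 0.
Long-time behavior: u → 0. Heat escapes through the Dirichlet boundary.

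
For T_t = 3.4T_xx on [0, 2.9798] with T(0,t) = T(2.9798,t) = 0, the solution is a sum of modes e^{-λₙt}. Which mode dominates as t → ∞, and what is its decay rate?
Eigenvalues: λₙ = 3.4n²π²/2.9798².
First three modes:
  n=1: λ₁ = 3.4π²/2.9798² ≈ 3.779
  n=2: λ₂ = 13.6π²/2.9798² ≈ 15.117 (4× faster decay)
  n=3: λ₃ = 30.6π²/2.9798² ≈ 34.013 (9× faster decay)
As t → ∞, higher modes decay exponentially faster. The n=1 mode dominates: T ~ c₁ sin(πx/2.9798) e^{-λ₁t}.
Decay rate: λ₁ = 3.4π²/2.9798² ≈ 3.779.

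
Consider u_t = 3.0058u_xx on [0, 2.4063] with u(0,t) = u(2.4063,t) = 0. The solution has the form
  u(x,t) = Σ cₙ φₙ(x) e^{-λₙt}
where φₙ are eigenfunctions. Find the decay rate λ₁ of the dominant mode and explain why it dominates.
Eigenvalues: λₙ = 3.0058n²π²/2.4063².
First three modes:
  n=1: λ₁ = 3.0058π²/2.4063² ≈ 5.123
  n=2: λ₂ = 12.0232π²/2.4063² ≈ 20.494 (4× faster decay)
  n=3: λ₃ = 27.0522π²/2.4063² ≈ 46.111 (9× faster decay)
As t → ∞, higher modes decay exponentially faster. The n=1 mode dominates: u ~ c₁ sin(πx/2.4063) e^{-λ₁t}.
Decay rate: λ₁ = 3.0058π²/2.4063² ≈ 5.123.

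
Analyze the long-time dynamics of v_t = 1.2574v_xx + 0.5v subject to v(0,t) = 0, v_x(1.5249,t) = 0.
Long-time behavior: v → 0. Diffusion dominates reaction (r=0.5 < κπ²/(4L²)≈1.33); solution decays.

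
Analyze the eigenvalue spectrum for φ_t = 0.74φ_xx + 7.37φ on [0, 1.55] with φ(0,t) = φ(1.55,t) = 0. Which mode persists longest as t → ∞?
Eigenvalues: λₙ = 0.74n²π²/1.55² - 7.37.
First three modes:
  n=1: λ₁ = 0.74π²/1.55² - 7.37 ≈ -4.33
  n=2: λ₂ = 2.96π²/1.55² - 7.37 ≈ 4.79
  n=3: λ₃ = 6.66π²/1.55² - 7.37 ≈ 19.99
Since 0.74π²/1.55² ≈ 3.04 < 7.37, λ₁ < 0.
The n=1 mode grows fastest (−λₙ is largest for n=1) → dominates.
Asymptotic: φ ~ c₁ sin(πx/1.55) e^{4.33t} (exponential growth at rate −λ₁ ≈ 4.33).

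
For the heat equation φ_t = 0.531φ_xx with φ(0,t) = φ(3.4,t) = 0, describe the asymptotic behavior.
φ → 0. Heat diffuses out through both boundaries.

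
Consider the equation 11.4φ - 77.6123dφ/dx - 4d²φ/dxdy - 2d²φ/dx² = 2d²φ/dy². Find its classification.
Rewriting in standard form: -2d²φ/dx² - 4d²φ/dxdy - 2d²φ/dy² - 77.6123dφ/dx + 11.4φ = 0. Parabolic. (A = -2, B = -4, C = -2 gives B² - 4AC = 0.)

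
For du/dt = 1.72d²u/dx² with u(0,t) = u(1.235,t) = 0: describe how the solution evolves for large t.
u → 0. Heat diffuses out through both boundaries.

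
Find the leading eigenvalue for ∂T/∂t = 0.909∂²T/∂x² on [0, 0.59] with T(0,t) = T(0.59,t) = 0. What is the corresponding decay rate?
Eigenvalues: λₙ = 0.909n²π²/0.59².
First three modes:
  n=1: λ₁ = 0.909π²/0.59² ≈ 25.773
  n=2: λ₂ = 3.636π²/0.59² ≈ 103.091 (4× faster decay)
  n=3: λ₃ = 8.181π²/0.59² ≈ 231.954 (9× faster decay)
As t → ∞, higher modes decay exponentially faster. The n=1 mode dominates: T ~ c₁ sin(πx/0.59) e^{-λ₁t}.
Decay rate: λ₁ = 0.909π²/0.59² ≈ 25.773.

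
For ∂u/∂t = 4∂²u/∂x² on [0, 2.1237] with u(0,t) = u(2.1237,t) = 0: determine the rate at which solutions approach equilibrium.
Eigenvalues: λₙ = 4n²π²/2.1237².
First three modes:
  n=1: λ₁ = 4π²/2.1237² ≈ 8.753
  n=2: λ₂ = 16π²/2.1237² ≈ 35.013 (4× faster decay)
  n=3: λ₃ = 36π²/2.1237² ≈ 78.78 (9× faster decay)
As t → ∞, higher modes decay exponentially faster. The n=1 mode dominates: u ~ c₁ sin(πx/2.1237) e^{-λ₁t}.
Decay rate: λ₁ = 4π²/2.1237² ≈ 8.753.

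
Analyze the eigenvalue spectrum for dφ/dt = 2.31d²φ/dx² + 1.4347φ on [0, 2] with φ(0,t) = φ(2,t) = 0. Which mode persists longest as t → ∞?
Eigenvalues: λₙ = 2.31n²π²/2² - 1.4347.
First three modes:
  n=1: λ₁ = 2.31π²/2² - 1.4347 ≈ 4.265
  n=2: λ₂ = 9.24π²/2² - 1.4347 ≈ 21.364
  n=3: λ₃ = 20.79π²/2² - 1.4347 ≈ 49.863
Since 2.31π²/2² ≈ 5.7 > 1.4347, all λₙ > 0.
The n=1 mode decays slowest → dominates as t → ∞.
Asymptotic: φ ~ c₁ sin(πx/2) e^{-λ₁t} with decay rate λ₁ ≈ 4.265.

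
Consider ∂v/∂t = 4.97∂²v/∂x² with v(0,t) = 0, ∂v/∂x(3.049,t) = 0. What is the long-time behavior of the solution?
As t → ∞, v → 0. Heat escapes through the Dirichlet boundary.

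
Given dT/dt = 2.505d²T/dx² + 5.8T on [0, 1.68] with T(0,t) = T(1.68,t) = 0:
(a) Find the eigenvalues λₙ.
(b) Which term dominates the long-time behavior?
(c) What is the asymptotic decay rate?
Eigenvalues: λₙ = 2.505n²π²/1.68² - 5.8.
First three modes:
  n=1: λ₁ = 2.505π²/1.68² - 5.8 ≈ 2.96
  n=2: λ₂ = 10.02π²/1.68² - 5.8 ≈ 29.239
  n=3: λ₃ = 22.545π²/1.68² - 5.8 ≈ 73.037
Since 2.505π²/1.68² ≈ 8.76 > 5.8, all λₙ > 0.
The n=1 mode decays slowest → dominates as t → ∞.
Asymptotic: T ~ c₁ sin(πx/1.68) e^{-λ₁t} with decay rate λ₁ ≈ 2.96.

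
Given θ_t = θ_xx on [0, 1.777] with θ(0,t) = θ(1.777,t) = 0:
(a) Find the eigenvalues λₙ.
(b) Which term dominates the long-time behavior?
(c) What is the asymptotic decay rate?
Eigenvalues: λₙ = n²π²/1.777².
First three modes:
  n=1: λ₁ = π²/1.777² ≈ 3.126
  n=2: λ₂ = 4π²/1.777² ≈ 12.502 (4× faster decay)
  n=3: λ₃ = 9π²/1.777² ≈ 28.13 (9× faster decay)
As t → ∞, higher modes decay exponentially faster. The n=1 mode dominates: θ ~ c₁ sin(πx/1.777) e^{-λ₁t}.
Decay rate: λ₁ = π²/1.777² ≈ 3.126.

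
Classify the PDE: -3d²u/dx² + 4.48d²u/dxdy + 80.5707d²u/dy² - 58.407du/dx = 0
A = -3, B = 4.48, C = 80.5707. Discriminant B² - 4AC = 986.9188. Since 986.9188 > 0, hyperbolic.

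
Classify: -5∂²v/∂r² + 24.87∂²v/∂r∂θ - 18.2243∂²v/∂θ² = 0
Hyperbolic (discriminant = 254.0309).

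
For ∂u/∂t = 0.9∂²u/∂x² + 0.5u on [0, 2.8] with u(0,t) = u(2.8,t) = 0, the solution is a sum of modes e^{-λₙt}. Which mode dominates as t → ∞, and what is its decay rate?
Eigenvalues: λₙ = 0.9n²π²/2.8² - 0.5.
First three modes:
  n=1: λ₁ = 0.9π²/2.8² - 0.5 ≈ 0.633
  n=2: λ₂ = 3.6π²/2.8² - 0.5 ≈ 4.032
  n=3: λ₃ = 8.1π²/2.8² - 0.5 ≈ 9.697
Since 0.9π²/2.8² ≈ 1.133 > 0.5, all λₙ > 0.
The n=1 mode decays slowest → dominates as t → ∞.
Asymptotic: u ~ c₁ sin(πx/2.8) e^{-λ₁t} with decay rate λ₁ ≈ 0.633.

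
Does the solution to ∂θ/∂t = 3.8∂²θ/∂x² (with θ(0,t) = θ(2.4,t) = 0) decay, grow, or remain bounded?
θ → 0. Heat diffuses out through both boundaries.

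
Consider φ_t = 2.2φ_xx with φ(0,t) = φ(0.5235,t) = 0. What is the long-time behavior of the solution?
As t → ∞, φ → 0. Heat diffuses out through both boundaries.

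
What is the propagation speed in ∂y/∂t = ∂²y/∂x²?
Infinite. The heat equation is parabolic, not hyperbolic, so disturbances propagate instantly.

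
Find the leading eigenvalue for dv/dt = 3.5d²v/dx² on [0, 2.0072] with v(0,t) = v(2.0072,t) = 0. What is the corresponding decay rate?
Eigenvalues: λₙ = 3.5n²π²/2.0072².
First three modes:
  n=1: λ₁ = 3.5π²/2.0072² ≈ 8.574
  n=2: λ₂ = 14π²/2.0072² ≈ 34.296 (4× faster decay)
  n=3: λ₃ = 31.5π²/2.0072² ≈ 77.167 (9× faster decay)
As t → ∞, higher modes decay exponentially faster. The n=1 mode dominates: v ~ c₁ sin(πx/2.0072) e^{-λ₁t}.
Decay rate: λ₁ = 3.5π²/2.0072² ≈ 8.574.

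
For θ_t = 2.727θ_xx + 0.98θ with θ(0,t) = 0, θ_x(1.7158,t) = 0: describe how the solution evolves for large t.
θ → 0. Diffusion dominates reaction (r=0.98 < κπ²/(4L²)≈2.29); solution decays.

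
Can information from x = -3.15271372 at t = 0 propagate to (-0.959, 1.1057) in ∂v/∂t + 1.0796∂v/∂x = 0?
No. Only data at x = -2.15271372 affects (-0.959, 1.1057). Advection has one-way propagation along characteristics.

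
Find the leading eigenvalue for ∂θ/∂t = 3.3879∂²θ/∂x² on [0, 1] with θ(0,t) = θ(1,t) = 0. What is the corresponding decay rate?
Eigenvalues: λₙ = 3.3879n²π².
First three modes:
  n=1: λ₁ = 3.3879π² ≈ 33.437
  n=2: λ₂ = 13.5516π² ≈ 133.749 (4× faster decay)
  n=3: λ₃ = 30.4911π² ≈ 300.935 (9× faster decay)
As t → ∞, higher modes decay exponentially faster. The n=1 mode dominates: θ ~ c₁ sin(πx) e^{-λ₁t}.
Decay rate: λ₁ = 3.3879π² ≈ 33.437.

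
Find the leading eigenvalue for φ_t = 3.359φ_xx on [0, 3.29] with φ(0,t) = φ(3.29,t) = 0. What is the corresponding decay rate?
Eigenvalues: λₙ = 3.359n²π²/3.29².
First three modes:
  n=1: λ₁ = 3.359π²/3.29² ≈ 3.063
  n=2: λ₂ = 13.436π²/3.29² ≈ 12.251 (4× faster decay)
  n=3: λ₃ = 30.231π²/3.29² ≈ 27.565 (9× faster decay)
As t → ∞, higher modes decay exponentially faster. The n=1 mode dominates: φ ~ c₁ sin(πx/3.29) e^{-λ₁t}.
Decay rate: λ₁ = 3.359π²/3.29² ≈ 3.063.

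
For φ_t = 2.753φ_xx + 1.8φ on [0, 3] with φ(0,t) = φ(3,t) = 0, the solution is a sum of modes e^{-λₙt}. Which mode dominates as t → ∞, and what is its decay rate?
Eigenvalues: λₙ = 2.753n²π²/3² - 1.8.
First three modes:
  n=1: λ₁ = 2.753π²/3² - 1.8 ≈ 1.219
  n=2: λ₂ = 11.012π²/3² - 1.8 ≈ 10.276
  n=3: λ₃ = 24.777π²/3² - 1.8 ≈ 25.371
Since 2.753π²/3² ≈ 3.019 > 1.8, all λₙ > 0.
The n=1 mode decays slowest → dominates as t → ∞.
Asymptotic: φ ~ c₁ sin(πx/3) e^{-λ₁t} with decay rate λ₁ ≈ 1.219.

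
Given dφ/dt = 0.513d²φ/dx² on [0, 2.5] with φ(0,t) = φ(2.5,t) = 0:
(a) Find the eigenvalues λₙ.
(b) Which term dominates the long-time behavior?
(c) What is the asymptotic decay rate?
Eigenvalues: λₙ = 0.513n²π²/2.5².
First three modes:
  n=1: λ₁ = 0.513π²/2.5² ≈ 0.81
  n=2: λ₂ = 2.052π²/2.5² ≈ 3.24 (4× faster decay)
  n=3: λ₃ = 4.617π²/2.5² ≈ 7.291 (9× faster decay)
As t → ∞, higher modes decay exponentially faster. The n=1 mode dominates: φ ~ c₁ sin(πx/2.5) e^{-λ₁t}.
Decay rate: λ₁ = 0.513π²/2.5² ≈ 0.81.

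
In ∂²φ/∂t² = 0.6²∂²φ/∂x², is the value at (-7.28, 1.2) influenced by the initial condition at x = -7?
Yes. The domain of dependence is [-8, -6.56], and -7 ∈ [-8, -6.56].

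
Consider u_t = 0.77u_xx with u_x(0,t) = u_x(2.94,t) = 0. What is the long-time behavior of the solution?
As t → ∞, u → constant (steady state). Heat is conserved (no flux at boundaries); solution approaches the spatial average.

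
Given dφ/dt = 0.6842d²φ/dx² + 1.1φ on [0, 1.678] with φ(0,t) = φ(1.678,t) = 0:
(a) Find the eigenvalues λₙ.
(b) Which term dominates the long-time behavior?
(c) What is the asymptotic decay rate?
Eigenvalues: λₙ = 0.6842n²π²/1.678² - 1.1.
First three modes:
  n=1: λ₁ = 0.6842π²/1.678² - 1.1 ≈ 1.298
  n=2: λ₂ = 2.7368π²/1.678² - 1.1 ≈ 8.493
  n=3: λ₃ = 6.1578π²/1.678² - 1.1 ≈ 20.484
Since 0.6842π²/1.678² ≈ 2.398 > 1.1, all λₙ > 0.
The n=1 mode decays slowest → dominates as t → ∞.
Asymptotic: φ ~ c₁ sin(πx/1.678) e^{-λ₁t} with decay rate λ₁ ≈ 1.298.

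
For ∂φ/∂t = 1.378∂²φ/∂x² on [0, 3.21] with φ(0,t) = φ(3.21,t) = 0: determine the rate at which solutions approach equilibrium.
Eigenvalues: λₙ = 1.378n²π²/3.21².
First three modes:
  n=1: λ₁ = 1.378π²/3.21² ≈ 1.32
  n=2: λ₂ = 5.512π²/3.21² ≈ 5.28 (4× faster decay)
  n=3: λ₃ = 12.402π²/3.21² ≈ 11.879 (9× faster decay)
As t → ∞, higher modes decay exponentially faster. The n=1 mode dominates: φ ~ c₁ sin(πx/3.21) e^{-λ₁t}.
Decay rate: λ₁ = 1.378π²/3.21² ≈ 1.32.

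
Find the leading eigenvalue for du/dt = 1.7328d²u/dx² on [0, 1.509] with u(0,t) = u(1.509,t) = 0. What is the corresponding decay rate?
Eigenvalues: λₙ = 1.7328n²π²/1.509².
First three modes:
  n=1: λ₁ = 1.7328π²/1.509² ≈ 7.511
  n=2: λ₂ = 6.9312π²/1.509² ≈ 30.042 (4× faster decay)
  n=3: λ₃ = 15.5952π²/1.509² ≈ 67.595 (9× faster decay)
As t → ∞, higher modes decay exponentially faster. The n=1 mode dominates: u ~ c₁ sin(πx/1.509) e^{-λ₁t}.
Decay rate: λ₁ = 1.7328π²/1.509² ≈ 7.511.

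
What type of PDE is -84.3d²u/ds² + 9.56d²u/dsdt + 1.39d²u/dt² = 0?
With A = -84.3, B = 9.56, C = 1.39, the discriminant is 560.1016. This is a hyperbolic PDE.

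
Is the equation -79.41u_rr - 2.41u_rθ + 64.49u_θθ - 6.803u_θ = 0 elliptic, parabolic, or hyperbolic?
Computing B² - 4AC with A = -79.41, B = -2.41, C = 64.49: discriminant = 20490.4117 (positive). Answer: hyperbolic.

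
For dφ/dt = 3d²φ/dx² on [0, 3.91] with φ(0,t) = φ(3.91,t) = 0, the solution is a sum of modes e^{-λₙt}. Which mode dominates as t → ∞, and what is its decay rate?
Eigenvalues: λₙ = 3n²π²/3.91².
First three modes:
  n=1: λ₁ = 3π²/3.91² ≈ 1.937
  n=2: λ₂ = 12π²/3.91² ≈ 7.747 (4× faster decay)
  n=3: λ₃ = 27π²/3.91² ≈ 17.431 (9× faster decay)
As t → ∞, higher modes decay exponentially faster. The n=1 mode dominates: φ ~ c₁ sin(πx/3.91) e^{-λ₁t}.
Decay rate: λ₁ = 3π²/3.91² ≈ 1.937.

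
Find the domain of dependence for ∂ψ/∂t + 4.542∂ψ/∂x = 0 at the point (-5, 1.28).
A single point: x = -10.81376. The characteristic through (-5, 1.28) is x - 4.542t = const, so x = -5 - 4.542·1.28 = -10.81376.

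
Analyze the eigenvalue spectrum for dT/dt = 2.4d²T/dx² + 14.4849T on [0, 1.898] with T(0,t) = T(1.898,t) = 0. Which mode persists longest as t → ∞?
Eigenvalues: λₙ = 2.4n²π²/1.898² - 14.4849.
First three modes:
  n=1: λ₁ = 2.4π²/1.898² - 14.4849 ≈ -7.91
  n=2: λ₂ = 9.6π²/1.898² - 14.4849 ≈ 11.816
  n=3: λ₃ = 21.6π²/1.898² - 14.4849 ≈ 44.693
Since 2.4π²/1.898² ≈ 6.575 < 14.4849, λ₁ < 0.
The n=1 mode grows fastest (−λₙ is largest for n=1) → dominates.
Asymptotic: T ~ c₁ sin(πx/1.898) e^{7.91t} (exponential growth at rate −λ₁ ≈ 7.91).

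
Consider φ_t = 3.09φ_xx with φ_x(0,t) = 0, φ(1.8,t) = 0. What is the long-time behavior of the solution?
As t → ∞, φ → 0. Heat escapes through the Dirichlet boundary.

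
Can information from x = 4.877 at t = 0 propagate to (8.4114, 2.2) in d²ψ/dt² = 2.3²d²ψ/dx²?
Yes. The domain of dependence is [3.3514, 13.4714], and 4.877 ∈ [3.3514, 13.4714].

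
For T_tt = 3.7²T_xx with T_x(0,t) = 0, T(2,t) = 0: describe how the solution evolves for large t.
T oscillates (no decay). Energy is conserved; the solution oscillates indefinitely as standing waves.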